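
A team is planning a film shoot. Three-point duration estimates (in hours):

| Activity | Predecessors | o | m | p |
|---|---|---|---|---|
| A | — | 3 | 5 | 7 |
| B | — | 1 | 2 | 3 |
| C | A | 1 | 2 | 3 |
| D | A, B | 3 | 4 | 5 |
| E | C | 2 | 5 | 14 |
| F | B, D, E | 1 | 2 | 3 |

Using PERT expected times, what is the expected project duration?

15 hours

te_A = (3 + 4·5 + 7)/6 = 30/6 = 5
te_B = (1 + 4·2 + 3)/6 = 12/6 = 2
te_C = (1 + 4·2 + 3)/6 = 12/6 = 2
te_D = (3 + 4·4 + 5)/6 = 24/6 = 4
te_E = (2 + 4·5 + 14)/6 = 36/6 = 6
te_F = (1 + 4·2 + 3)/6 = 12/6 = 2

Forward pass:
ES_A = 0; EF_A = 5
ES_B = 0; EF_B = 2
ES_C = 5; EF_C = 5+2 = 7
ES_D = max(EF_A=5, EF_B=2) = 5; EF_D = 5+4 = 9
ES_E = 7; EF_E = 7+6 = 13
ES_F = max(EF_B=2, EF_D=9, EF_E=13) = 13; EF_F = 13+2 = 15
Expected project duration μ = 15 hours. Critical path: A → C → E → F.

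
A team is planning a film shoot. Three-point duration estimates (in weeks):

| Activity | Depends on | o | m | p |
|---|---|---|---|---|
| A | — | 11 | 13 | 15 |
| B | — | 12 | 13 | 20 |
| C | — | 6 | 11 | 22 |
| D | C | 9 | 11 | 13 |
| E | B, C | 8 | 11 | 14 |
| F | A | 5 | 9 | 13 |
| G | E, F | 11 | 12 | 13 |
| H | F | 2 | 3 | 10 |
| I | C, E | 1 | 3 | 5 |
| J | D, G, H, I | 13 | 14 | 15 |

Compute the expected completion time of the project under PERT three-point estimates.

51 weeks

te_A = (11 + 4·13 + 15)/6 = 78/6 = 13
te_B = (12 + 4·13 + 20)/6 = 84/6 = 14
te_C = (6 + 4·11 + 22)/6 = 72/6 = 12
te_D = (9 + 4·11 + 13)/6 = 66/6 = 11
te_E = (8 + 4·11 + 14)/6 = 66/6 = 11
te_F = (5 + 4·9 + 13)/6 = 54/6 = 9
te_G = (11 + 4·12 + 13)/6 = 72/6 = 12
te_H = (2 + 4·3 + 10)/6 = 24/6 = 4
te_I = (1 + 4·3 + 5)/6 = 18/6 = 3
te_J = (13 + 4·14 + 15)/6 = 84/6 = 14

Forward pass:
ES_A = 0; EF_A = 13
ES_B = 0; EF_B = 14
ES_C = 0; EF_C = 12
ES_D = 12; EF_D = 12+11 = 23
ES_E = max(EF_B=14, EF_C=12) = 14; EF_E = 14+11 = 25
ES_F = 13; EF_F = 13+9 = 22
ES_G = max(EF_E=25, EF_F=22) = 25; EF_G = 25+12 = 37
ES_H = 22; EF_H = 22+4 = 26
ES_I = max(EF_C=12, EF_E=25) = 25; EF_I = 25+3 = 28
ES_J = max(EF_D=23, EF_G=37, EF_H=26, EF_I=28) = 37; EF_J = 37+14 = 51
Expected project duration μ = 51 weeks. Critical path: B → E → G → J.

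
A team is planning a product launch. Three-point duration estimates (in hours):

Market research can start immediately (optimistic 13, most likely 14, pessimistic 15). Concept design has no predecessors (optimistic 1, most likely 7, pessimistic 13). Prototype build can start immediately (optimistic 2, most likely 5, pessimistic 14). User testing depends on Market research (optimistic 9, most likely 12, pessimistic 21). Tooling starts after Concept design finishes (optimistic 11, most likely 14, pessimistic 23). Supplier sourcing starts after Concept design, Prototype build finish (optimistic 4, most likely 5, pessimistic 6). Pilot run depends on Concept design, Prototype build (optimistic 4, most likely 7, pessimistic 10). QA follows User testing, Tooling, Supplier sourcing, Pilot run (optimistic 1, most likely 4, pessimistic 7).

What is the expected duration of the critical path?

te_Market research = (13 + 4·14 + 15)/6 = 84/6 = 14
te_Concept design = (1 + 4·7 + 13)/6 = 42/6 = 7
te_Prototype build = (2 + 4·5 + 14)/6 = 36/6 = 6
te_User testing = (9 + 4·12 + 21)/6 = 78/6 = 13
te_Tooling = (11 + 4·14 + 23)/6 = 90/6 = 15
te_Supplier sourcing = (4 + 4·5 + 6)/6 = 30/6 = 5
te_Pilot run = (4 + 4·7 + 10)/6 = 42/6 = 7
te_QA = (1 + 4·4 + 7)/6 = 24/6 = 4

Forward pass:
ES_Market research = 0; EF_Market research = 14
ES_Concept design = 0; EF_Concept design = 7
ES_Prototype build = 0; EF_Prototype build = 6
ES_User testing = 14; EF_User testing = 14+13 = 27
ES_Tooling = 7; EF_Tooling = 7+15 = 22
ES_Supplier sourcing = max(EF_Concept design=7, EF_Prototype build=6) = 7; EF_Supplier sourcing = 7+5 = 12
ES_Pilot run = max(EF_Concept design=7, EF_Prototype build=6) = 7; EF_Pilot run = 7+7 = 14
ES_QA = max(EF_User testing=27, EF_Tooling=22, EF_Supplier sourcing=12, EF_Pilot run=14) = 27; EF_QA = 27+4 = 31
Expected project duration μ = 31 hours. Critical path: Market research → User testing → QA.

31 hours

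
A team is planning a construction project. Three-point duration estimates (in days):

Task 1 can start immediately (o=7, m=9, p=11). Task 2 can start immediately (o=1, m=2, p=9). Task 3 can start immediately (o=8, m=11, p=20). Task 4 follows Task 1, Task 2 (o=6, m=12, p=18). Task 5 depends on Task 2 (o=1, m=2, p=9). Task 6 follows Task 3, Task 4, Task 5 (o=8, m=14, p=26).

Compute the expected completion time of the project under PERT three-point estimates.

36 days

te_Task 1 = (7 + 4·9 + 11)/6 = 54/6 = 9
te_Task 2 = (1 + 4·2 + 9)/6 = 18/6 = 3
te_Task 3 = (8 + 4·11 + 20)/6 = 72/6 = 12
te_Task 4 = (6 + 4·12 + 18)/6 = 72/6 = 12
te_Task 5 = (1 + 4·2 + 9)/6 = 18/6 = 3
te_Task 6 = (8 + 4·14 + 26)/6 = 90/6 = 15

Forward pass:
ES_Task 1 = 0; EF_Task 1 = 9
ES_Task 2 = 0; EF_Task 2 = 3
ES_Task 3 = 0; EF_Task 3 = 12
ES_Task 4 = max(EF_Task 1=9, EF_Task 2=3) = 9; EF_Task 4 = 9+12 = 21
ES_Task 5 = 3; EF_Task 5 = 3+3 = 6
ES_Task 6 = max(EF_Task 3=12, EF_Task 4=21, EF_Task 5=6) = 21; EF_Task 6 = 21+15 = 36
Expected project duration μ = 36 days. Critical path: Task 1 → Task 4 → Task 6.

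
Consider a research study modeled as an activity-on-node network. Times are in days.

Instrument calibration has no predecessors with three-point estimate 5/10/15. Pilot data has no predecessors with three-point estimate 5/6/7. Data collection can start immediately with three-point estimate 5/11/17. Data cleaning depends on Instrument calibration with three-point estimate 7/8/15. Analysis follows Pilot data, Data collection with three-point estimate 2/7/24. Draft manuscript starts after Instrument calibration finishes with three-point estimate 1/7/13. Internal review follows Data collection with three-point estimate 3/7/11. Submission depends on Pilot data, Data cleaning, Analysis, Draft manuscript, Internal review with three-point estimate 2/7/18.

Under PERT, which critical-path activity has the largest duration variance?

te_Instrument calibration = (5 + 4·10 + 15)/6 = 60/6 = 10; σ²_Instrument calibration = ((15−5)/6)² = 2.778
te_Pilot data = (5 + 4·6 + 7)/6 = 36/6 = 6; σ²_Pilot data = ((7−5)/6)² = 0.111
te_Data collection = (5 + 4·11 + 17)/6 = 66/6 = 11; σ²_Data collection = ((17−5)/6)² = 4.000
te_Data cleaning = (7 + 4·8 + 15)/6 = 54/6 = 9; σ²_Data cleaning = ((15−7)/6)² = 1.778
te_Analysis = (2 + 4·7 + 24)/6 = 54/6 = 9; σ²_Analysis = ((24−2)/6)² = 13.444
te_Draft manuscript = (1 + 4·7 + 13)/6 = 42/6 = 7; σ²_Draft manuscript = ((13−1)/6)² = 4.000
te_Internal review = (3 + 4·7 + 11)/6 = 42/6 = 7; σ²_Internal review = ((11−3)/6)² = 1.778
te_Submission = (2 + 4·7 + 18)/6 = 48/6 = 8; σ²_Submission = ((18−2)/6)² = 7.111

Forward pass:
ES_Instrument calibration = 0; EF_Instrument calibration = 10
ES_Pilot data = 0; EF_Pilot data = 6
ES_Data collection = 0; EF_Data collection = 11
ES_Data cleaning = 10; EF_Data cleaning = 10+9 = 19
ES_Analysis = max(EF_Pilot data=6, EF_Data collection=11) = 11; EF_Analysis = 11+9 = 20
ES_Draft manuscript = 10; EF_Draft manuscript = 10+7 = 17
ES_Internal review = 11; EF_Internal review = 11+7 = 18
ES_Submission = max(EF_Pilot data=6, EF_Data cleaning=19, EF_Analysis=20, EF_Draft manuscript=17, EF_Internal review=18) = 20; EF_Submission = 20+8 = 28
Expected project duration μ = 28 days. Critical path: Data collection → Analysis → Submission.

Variances on critical path: σ²_Data collection=4.000, σ²_Analysis=13.444, σ²_Submission=7.111.
Largest is σ²_Analysis = 13.444.

Analysis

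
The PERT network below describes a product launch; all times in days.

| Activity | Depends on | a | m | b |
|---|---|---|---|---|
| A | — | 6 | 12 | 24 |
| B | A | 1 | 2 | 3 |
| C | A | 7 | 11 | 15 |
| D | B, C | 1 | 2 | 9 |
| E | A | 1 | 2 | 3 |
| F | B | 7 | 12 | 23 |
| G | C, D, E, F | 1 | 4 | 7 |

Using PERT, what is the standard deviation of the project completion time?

4.15 days

te_A = (6 + 4·12 + 24)/6 = 78/6 = 13; σ²_A = ((24−6)/6)² = 9.000
te_B = (1 + 4·2 + 3)/6 = 12/6 = 2; σ²_B = ((3−1)/6)² = 0.111
te_C = (7 + 4·11 + 15)/6 = 66/6 = 11; σ²_C = ((15−7)/6)² = 1.778
te_D = (1 + 4·2 + 9)/6 = 18/6 = 3; σ²_D = ((9−1)/6)² = 1.778
te_E = (1 + 4·2 + 3)/6 = 12/6 = 2; σ²_E = ((3−1)/6)² = 0.111
te_F = (7 + 4·12 + 23)/6 = 78/6 = 13; σ²_F = ((23−7)/6)² = 7.111
te_G = (1 + 4·4 + 7)/6 = 24/6 = 4; σ²_G = ((7−1)/6)² = 1.000

Forward pass:
ES_A = 0; EF_A = 13
ES_B = 13; EF_B = 13+2 = 15
ES_C = 13; EF_C = 13+11 = 24
ES_D = max(EF_B=15, EF_C=24) = 24; EF_D = 24+3 = 27
ES_E = 13; EF_E = 13+2 = 15
ES_F = 15; EF_F = 15+13 = 28
ES_G = max(EF_C=24, EF_D=27, EF_E=15, EF_F=28) = 28; EF_G = 28+4 = 32
Expected project duration μ = 32 days. Critical path: A → B → F → G.

Variance along critical path = 9.000 + 0.111 + 7.111 + 1.000 = 17.222
σ = √17.222 = 4.150 days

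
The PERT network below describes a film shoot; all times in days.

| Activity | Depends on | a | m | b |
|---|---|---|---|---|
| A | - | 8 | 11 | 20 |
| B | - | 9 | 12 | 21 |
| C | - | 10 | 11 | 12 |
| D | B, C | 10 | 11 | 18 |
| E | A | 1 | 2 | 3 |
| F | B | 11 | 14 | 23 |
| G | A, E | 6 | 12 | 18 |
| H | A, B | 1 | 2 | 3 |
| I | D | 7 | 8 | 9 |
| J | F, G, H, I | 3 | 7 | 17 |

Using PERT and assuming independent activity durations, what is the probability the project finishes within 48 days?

te_A = (8 + 4·11 + 20)/6 = 72/6 = 12; σ²_A = ((20−8)/6)² = 4.000
te_B = (9 + 4·12 + 21)/6 = 78/6 = 13; σ²_B = ((21−9)/6)² = 4.000
te_C = (10 + 4·11 + 12)/6 = 66/6 = 11; σ²_C = ((12−10)/6)² = 0.111
te_D = (10 + 4·11 + 18)/6 = 72/6 = 12; σ²_D = ((18−10)/6)² = 1.778
te_E = (1 + 4·2 + 3)/6 = 12/6 = 2; σ²_E = ((3−1)/6)² = 0.111
te_F = (11 + 4·14 + 23)/6 = 90/6 = 15; σ²_F = ((23−11)/6)² = 4.000
te_G = (6 + 4·12 + 18)/6 = 72/6 = 12; σ²_G = ((18−6)/6)² = 4.000
te_H = (1 + 4·2 + 3)/6 = 12/6 = 2; σ²_H = ((3−1)/6)² = 0.111
te_I = (7 + 4·8 + 9)/6 = 48/6 = 8; σ²_I = ((9−7)/6)² = 0.111
te_J = (3 + 4·7 + 17)/6 = 48/6 = 8; σ²_J = ((17−3)/6)² = 5.444

Forward pass:
ES_A = 0; EF_A = 12
ES_B = 0; EF_B = 13
ES_C = 0; EF_C = 11
ES_D = max(EF_B=13, EF_C=11) = 13; EF_D = 13+12 = 25
ES_E = 12; EF_E = 12+2 = 14
ES_F = 13; EF_F = 13+15 = 28
ES_G = max(EF_A=12, EF_E=14) = 14; EF_G = 14+12 = 26
ES_H = max(EF_A=12, EF_B=13) = 13; EF_H = 13+2 = 15
ES_I = 25; EF_I = 25+8 = 33
ES_J = max(EF_F=28, EF_G=26, EF_H=15, EF_I=33) = 33; EF_J = 33+8 = 41
Expected project duration μ = 41 days. Critical path: B → D → I → J.

Variance along critical path = 4.000 + 1.778 + 0.111 + 5.444 = 11.333; σ = √11.333 = 3.367 days.
Z = (48 − 41) / 3.367 = 2.079
P(T ≤ 48) = Φ(2.079) ≈ 0.981

0.981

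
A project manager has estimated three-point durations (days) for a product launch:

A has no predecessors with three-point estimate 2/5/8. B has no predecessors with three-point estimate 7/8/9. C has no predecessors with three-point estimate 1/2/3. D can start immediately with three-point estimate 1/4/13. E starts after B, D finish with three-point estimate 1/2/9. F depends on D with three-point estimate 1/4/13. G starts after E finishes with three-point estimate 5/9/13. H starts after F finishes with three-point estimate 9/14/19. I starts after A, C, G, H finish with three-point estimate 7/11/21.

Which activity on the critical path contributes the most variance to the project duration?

I

te_A = (2 + 4·5 + 8)/6 = 30/6 = 5; σ²_A = ((8−2)/6)² = 1.000
te_B = (7 + 4·8 + 9)/6 = 48/6 = 8; σ²_B = ((9−7)/6)² = 0.111
te_C = (1 + 4·2 + 3)/6 = 12/6 = 2; σ²_C = ((3−1)/6)² = 0.111
te_D = (1 + 4·4 + 13)/6 = 30/6 = 5; σ²_D = ((13−1)/6)² = 4.000
te_E = (1 + 4·2 + 9)/6 = 18/6 = 3; σ²_E = ((9−1)/6)² = 1.778
te_F = (1 + 4·4 + 13)/6 = 30/6 = 5; σ²_F = ((13−1)/6)² = 4.000
te_G = (5 + 4·9 + 13)/6 = 54/6 = 9; σ²_G = ((13−5)/6)² = 1.778
te_H = (9 + 4·14 + 19)/6 = 84/6 = 14; σ²_H = ((19−9)/6)² = 2.778
te_I = (7 + 4·11 + 21)/6 = 72/6 = 12; σ²_I = ((21−7)/6)² = 5.444

Forward pass:
ES_A = 0; EF_A = 5
ES_B = 0; EF_B = 8
ES_C = 0; EF_C = 2
ES_D = 0; EF_D = 5
ES_E = max(EF_B=8, EF_D=5) = 8; EF_E = 8+3 = 11
ES_F = 5; EF_F = 5+5 = 10
ES_G = 11; EF_G = 11+9 = 20
ES_H = 10; EF_H = 10+14 = 24
ES_I = max(EF_A=5, EF_C=2, EF_G=20, EF_H=24) = 24; EF_I = 24+12 = 36
Expected project duration μ = 36 days. Critical path: D → F → H → I.

Variances on critical path: σ²_D=4.000, σ²_F=4.000, σ²_H=2.778, σ²_I=5.444.
Largest is σ²_I = 5.444.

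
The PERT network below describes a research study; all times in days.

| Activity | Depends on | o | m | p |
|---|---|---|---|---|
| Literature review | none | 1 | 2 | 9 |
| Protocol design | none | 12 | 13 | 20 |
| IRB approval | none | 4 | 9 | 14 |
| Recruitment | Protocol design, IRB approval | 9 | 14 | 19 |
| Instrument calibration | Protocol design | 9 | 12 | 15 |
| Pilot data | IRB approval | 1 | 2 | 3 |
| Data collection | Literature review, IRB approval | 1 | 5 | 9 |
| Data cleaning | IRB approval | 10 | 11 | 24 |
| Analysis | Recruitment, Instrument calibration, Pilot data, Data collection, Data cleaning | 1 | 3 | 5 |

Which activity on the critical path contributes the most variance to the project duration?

Recruitment

te_Literature review = (1 + 4·2 + 9)/6 = 18/6 = 3; σ²_Literature review = ((9−1)/6)² = 1.778
te_Protocol design = (12 + 4·13 + 20)/6 = 84/6 = 14; σ²_Protocol design = ((20−12)/6)² = 1.778
te_IRB approval = (4 + 4·9 + 14)/6 = 54/6 = 9; σ²_IRB approval = ((14−4)/6)² = 2.778
te_Recruitment = (9 + 4·14 + 19)/6 = 84/6 = 14; σ²_Recruitment = ((19−9)/6)² = 2.778
te_Instrument calibration = (9 + 4·12 + 15)/6 = 72/6 = 12; σ²_Instrument calibration = ((15−9)/6)² = 1.000
te_Pilot data = (1 + 4·2 + 3)/6 = 12/6 = 2; σ²_Pilot data = ((3−1)/6)² = 0.111
te_Data collection = (1 + 4·5 + 9)/6 = 30/6 = 5; σ²_Data collection = ((9−1)/6)² = 1.778
te_Data cleaning = (10 + 4·11 + 24)/6 = 78/6 = 13; σ²_Data cleaning = ((24−10)/6)² = 5.444
te_Analysis = (1 + 4·3 + 5)/6 = 18/6 = 3; σ²_Analysis = ((5−1)/6)² = 0.444

Forward pass:
ES_Literature review = 0; EF_Literature review = 3
ES_Protocol design = 0; EF_Protocol design = 14
ES_IRB approval = 0; EF_IRB approval = 9
ES_Recruitment = max(EF_Protocol design=14, EF_IRB approval=9) = 14; EF_Recruitment = 14+14 = 28
ES_Instrument calibration = 14; EF_Instrument calibration = 14+12 = 26
ES_Pilot data = 9; EF_Pilot data = 9+2 = 11
ES_Data collection = max(EF_Literature review=3, EF_IRB approval=9) = 9; EF_Data collection = 9+5 = 14
ES_Data cleaning = 9; EF_Data cleaning = 9+13 = 22
ES_Analysis = max(EF_Recruitment=28, EF_Instrument calibration=26, EF_Pilot data=11, EF_Data collection=14, EF_Data cleaning=22) = 28; EF_Analysis = 28+3 = 31
Expected project duration μ = 31 days. Critical path: Protocol design → Recruitment → Analysis.

Variances on critical path: σ²_Protocol design=1.778, σ²_Recruitment=2.778, σ²_Analysis=0.444.
Largest is σ²_Recruitment = 2.778.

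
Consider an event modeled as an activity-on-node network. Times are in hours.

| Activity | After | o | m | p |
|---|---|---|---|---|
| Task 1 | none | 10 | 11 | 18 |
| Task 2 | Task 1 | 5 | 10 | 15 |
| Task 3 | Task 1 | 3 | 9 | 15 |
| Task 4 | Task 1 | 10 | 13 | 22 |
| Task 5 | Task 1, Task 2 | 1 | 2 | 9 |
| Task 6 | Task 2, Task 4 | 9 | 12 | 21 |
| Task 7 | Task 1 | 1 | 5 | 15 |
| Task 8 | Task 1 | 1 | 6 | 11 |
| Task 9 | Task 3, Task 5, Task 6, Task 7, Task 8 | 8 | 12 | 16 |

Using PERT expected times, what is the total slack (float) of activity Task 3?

te_Task 1 = (10 + 4·11 + 18)/6 = 72/6 = 12
te_Task 2 = (5 + 4·10 + 15)/6 = 60/6 = 10
te_Task 3 = (3 + 4·9 + 15)/6 = 54/6 = 9
te_Task 4 = (10 + 4·13 + 22)/6 = 84/6 = 14
te_Task 5 = (1 + 4·2 + 9)/6 = 18/6 = 3
te_Task 6 = (9 + 4·12 + 21)/6 = 78/6 = 13
te_Task 7 = (1 + 4·5 + 15)/6 = 36/6 = 6
te_Task 8 = (1 + 4·6 + 11)/6 = 36/6 = 6
te_Task 9 = (8 + 4·12 + 16)/6 = 72/6 = 12

Forward pass:
ES_Task 1 = 0; EF_Task 1 = 12
ES_Task 2 = 12; EF_Task 2 = 12+10 = 22
ES_Task 3 = 12; EF_Task 3 = 12+9 = 21
ES_Task 4 = 12; EF_Task 4 = 12+14 = 26
ES_Task 5 = max(EF_Task 1=12, EF_Task 2=22) = 22; EF_Task 5 = 22+3 = 25
ES_Task 6 = max(EF_Task 2=22, EF_Task 4=26) = 26; EF_Task 6 = 26+13 = 39
ES_Task 7 = 12; EF_Task 7 = 12+6 = 18
ES_Task 8 = 12; EF_Task 8 = 12+6 = 18
ES_Task 9 = max(EF_Task 3=21, EF_Task 5=25, EF_Task 6=39, EF_Task 7=18, EF_Task 8=18) = 39; EF_Task 9 = 39+12 = 51
Expected project duration μ = 51 hours. Critical path: Task 1 → Task 4 → Task 6 → Task 9.

Backward pass:
LF_Task 9 = 51; LS_Task 9 = 51−12 = 39
LF_Task 8 = LS_Task 9 = 39; LS_Task 8 = 39−6 = 33
LF_Task 7 = LS_Task 9 = 39; LS_Task 7 = 39−6 = 33
LF_Task 6 = LS_Task 9 = 39; LS_Task 6 = 39−13 = 26
LF_Task 5 = LS_Task 9 = 39; LS_Task 5 = 39−3 = 36
LF_Task 4 = LS_Task 6 = 26; LS_Task 4 = 26−14 = 12
LF_Task 3 = LS_Task 9 = 39; LS_Task 3 = 39−9 = 30
LF_Task 2 = min(LS_Task 5=36, LS_Task 6=26) = 26; LS_Task 2 = 26−10 = 16
LF_Task 1 = min(LS_Task 2=16, LS_Task 3=30, LS_Task 4=12, LS_Task 5=36, LS_Task 7=33, LS_Task 8=33) = 12; LS_Task 1 = 12−12 = 0
Slack_Task 3 = LS_Task 3 − ES_Task 3 = 30 − 12 = 18

18 hours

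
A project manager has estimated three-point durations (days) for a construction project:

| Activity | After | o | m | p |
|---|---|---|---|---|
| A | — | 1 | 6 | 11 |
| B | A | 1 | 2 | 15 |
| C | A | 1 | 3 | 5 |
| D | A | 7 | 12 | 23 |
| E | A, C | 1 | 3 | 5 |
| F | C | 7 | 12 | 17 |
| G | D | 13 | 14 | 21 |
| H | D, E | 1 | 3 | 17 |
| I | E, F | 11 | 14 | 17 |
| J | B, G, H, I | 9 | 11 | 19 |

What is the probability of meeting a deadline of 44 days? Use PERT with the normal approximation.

0.169

te_A = (1 + 4·6 + 11)/6 = 36/6 = 6; σ²_A = ((11−1)/6)² = 2.778
te_B = (1 + 4·2 + 15)/6 = 24/6 = 4; σ²_B = ((15−1)/6)² = 5.444
te_C = (1 + 4·3 + 5)/6 = 18/6 = 3; σ²_C = ((5−1)/6)² = 0.444
te_D = (7 + 4·12 + 23)/6 = 78/6 = 13; σ²_D = ((23−7)/6)² = 7.111
te_E = (1 + 4·3 + 5)/6 = 18/6 = 3; σ²_E = ((5−1)/6)² = 0.444
te_F = (7 + 4·12 + 17)/6 = 72/6 = 12; σ²_F = ((17−7)/6)² = 2.778
te_G = (13 + 4·14 + 21)/6 = 90/6 = 15; σ²_G = ((21−13)/6)² = 1.778
te_H = (1 + 4·3 + 17)/6 = 30/6 = 5; σ²_H = ((17−1)/6)² = 7.111
te_I = (11 + 4·14 + 17)/6 = 84/6 = 14; σ²_I = ((17−11)/6)² = 1.000
te_J = (9 + 4·11 + 19)/6 = 72/6 = 12; σ²_J = ((19−9)/6)² = 2.778

Forward pass:
ES_A = 0; EF_A = 6
ES_B = 6; EF_B = 6+4 = 10
ES_C = 6; EF_C = 6+3 = 9
ES_D = 6; EF_D = 6+13 = 19
ES_E = max(EF_A=6, EF_C=9) = 9; EF_E = 9+3 = 12
ES_F = 9; EF_F = 9+12 = 21
ES_G = 19; EF_G = 19+15 = 34
ES_H = max(EF_D=19, EF_E=12) = 19; EF_H = 19+5 = 24
ES_I = max(EF_E=12, EF_F=21) = 21; EF_I = 21+14 = 35
ES_J = max(EF_B=10, EF_G=34, EF_H=24, EF_I=35) = 35; EF_J = 35+12 = 47
Expected project duration μ = 47 days. Critical path: A → C → F → I → J.

Variance along critical path = 2.778 + 0.444 + 2.778 + 1.000 + 2.778 = 9.778; σ = √9.778 = 3.127 days.
Z = (44 − 47) / 3.127 = -0.959
P(T ≤ 44) = Φ(-0.959) ≈ 0.169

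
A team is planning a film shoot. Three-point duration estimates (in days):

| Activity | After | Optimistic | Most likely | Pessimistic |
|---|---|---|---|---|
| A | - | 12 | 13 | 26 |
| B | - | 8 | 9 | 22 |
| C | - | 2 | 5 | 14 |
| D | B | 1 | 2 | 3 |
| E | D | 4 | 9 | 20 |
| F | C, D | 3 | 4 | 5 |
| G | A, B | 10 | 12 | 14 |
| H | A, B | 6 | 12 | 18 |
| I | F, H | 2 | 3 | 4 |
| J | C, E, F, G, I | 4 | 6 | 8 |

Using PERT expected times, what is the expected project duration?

36 days

te_A = (12 + 4·13 + 26)/6 = 90/6 = 15
te_B = (8 + 4·9 + 22)/6 = 66/6 = 11
te_C = (2 + 4·5 + 14)/6 = 36/6 = 6
te_D = (1 + 4·2 + 3)/6 = 12/6 = 2
te_E = (4 + 4·9 + 20)/6 = 60/6 = 10
te_F = (3 + 4·4 + 5)/6 = 24/6 = 4
te_G = (10 + 4·12 + 14)/6 = 72/6 = 12
te_H = (6 + 4·12 + 18)/6 = 72/6 = 12
te_I = (2 + 4·3 + 4)/6 = 18/6 = 3
te_J = (4 + 4·6 + 8)/6 = 36/6 = 6

Forward pass:
ES_A = 0; EF_A = 15
ES_B = 0; EF_B = 11
ES_C = 0; EF_C = 6
ES_D = 11; EF_D = 11+2 = 13
ES_E = 13; EF_E = 13+10 = 23
ES_F = max(EF_C=6, EF_D=13) = 13; EF_F = 13+4 = 17
ES_G = max(EF_A=15, EF_B=11) = 15; EF_G = 15+12 = 27
ES_H = max(EF_A=15, EF_B=11) = 15; EF_H = 15+12 = 27
ES_I = max(EF_F=17, EF_H=27) = 27; EF_I = 27+3 = 30
ES_J = max(EF_C=6, EF_E=23, EF_F=17, EF_G=27, EF_I=30) = 30; EF_J = 30+6 = 36
Expected project duration μ = 36 days. Critical path: A → H → I → J.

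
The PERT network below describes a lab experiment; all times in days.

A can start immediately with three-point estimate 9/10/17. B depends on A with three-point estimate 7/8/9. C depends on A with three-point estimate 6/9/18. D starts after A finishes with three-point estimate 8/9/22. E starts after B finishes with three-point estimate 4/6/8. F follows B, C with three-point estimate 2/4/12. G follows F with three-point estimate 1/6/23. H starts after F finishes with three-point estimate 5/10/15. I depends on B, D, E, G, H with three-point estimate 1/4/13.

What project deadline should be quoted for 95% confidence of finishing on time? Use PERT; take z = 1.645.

te_A = (9 + 4·10 + 17)/6 = 66/6 = 11; σ²_A = ((17−9)/6)² = 1.778
te_B = (7 + 4·8 + 9)/6 = 48/6 = 8; σ²_B = ((9−7)/6)² = 0.111
te_C = (6 + 4·9 + 18)/6 = 60/6 = 10; σ²_C = ((18−6)/6)² = 4.000
te_D = (8 + 4·9 + 22)/6 = 66/6 = 11; σ²_D = ((22−8)/6)² = 5.444
te_E = (4 + 4·6 + 8)/6 = 36/6 = 6; σ²_E = ((8−4)/6)² = 0.444
te_F = (2 + 4·4 + 12)/6 = 30/6 = 5; σ²_F = ((12−2)/6)² = 2.778
te_G = (1 + 4·6 + 23)/6 = 48/6 = 8; σ²_G = ((23−1)/6)² = 13.444
te_H = (5 + 4·10 + 15)/6 = 60/6 = 10; σ²_H = ((15−5)/6)² = 2.778
te_I = (1 + 4·4 + 13)/6 = 30/6 = 5; σ²_I = ((13−1)/6)² = 4.000

Forward pass:
ES_A = 0; EF_A = 11
ES_B = 11; EF_B = 11+8 = 19
ES_C = 11; EF_C = 11+10 = 21
ES_D = 11; EF_D = 11+11 = 22
ES_E = 19; EF_E = 19+6 = 25
ES_F = max(EF_B=19, EF_C=21) = 21; EF_F = 21+5 = 26
ES_G = 26; EF_G = 26+8 = 34
ES_H = 26; EF_H = 26+10 = 36
ES_I = max(EF_B=19, EF_D=22, EF_E=25, EF_G=34, EF_H=36) = 36; EF_I = 36+5 = 41
Expected project duration μ = 41 days. Critical path: A → C → F → H → I.

Variance along critical path = 1.778 + 4.000 + 2.778 + 2.778 + 4.000 = 15.333; σ = 3.916 days.
D = μ + z·σ = 41 + 1.645·3.916 = 47.4 days

47.4 days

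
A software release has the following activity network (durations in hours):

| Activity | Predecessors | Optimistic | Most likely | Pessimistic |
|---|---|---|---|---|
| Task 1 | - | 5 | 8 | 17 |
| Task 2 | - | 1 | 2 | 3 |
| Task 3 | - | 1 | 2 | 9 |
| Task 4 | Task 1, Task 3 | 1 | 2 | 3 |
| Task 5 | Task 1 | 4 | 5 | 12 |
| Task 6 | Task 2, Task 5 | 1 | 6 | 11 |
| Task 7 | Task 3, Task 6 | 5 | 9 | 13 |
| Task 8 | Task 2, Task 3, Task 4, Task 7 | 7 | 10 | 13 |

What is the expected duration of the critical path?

te_Task 1 = (5 + 4·8 + 17)/6 = 54/6 = 9
te_Task 2 = (1 + 4·2 + 3)/6 = 12/6 = 2
te_Task 3 = (1 + 4·2 + 9)/6 = 18/6 = 3
te_Task 4 = (1 + 4·2 + 3)/6 = 12/6 = 2
te_Task 5 = (4 + 4·5 + 12)/6 = 36/6 = 6
te_Task 6 = (1 + 4·6 + 11)/6 = 36/6 = 6
te_Task 7 = (5 + 4·9 + 13)/6 = 54/6 = 9
te_Task 8 = (7 + 4·10 + 13)/6 = 60/6 = 10

Forward pass:
ES_Task 1 = 0; EF_Task 1 = 9
ES_Task 2 = 0; EF_Task 2 = 2
ES_Task 3 = 0; EF_Task 3 = 3
ES_Task 4 = max(EF_Task 1=9, EF_Task 3=3) = 9; EF_Task 4 = 9+2 = 11
ES_Task 5 = 9; EF_Task 5 = 9+6 = 15
ES_Task 6 = max(EF_Task 2=2, EF_Task 5=15) = 15; EF_Task 6 = 15+6 = 21
ES_Task 7 = max(EF_Task 3=3, EF_Task 6=21) = 21; EF_Task 7 = 21+9 = 30
ES_Task 8 = max(EF_Task 2=2, EF_Task 3=3, EF_Task 4=11, EF_Task 7=30) = 30; EF_Task 8 = 30+10 = 40
Expected project duration μ = 40 hours. Critical path: Task 1 → Task 5 → Task 6 → Task 7 → Task 8.

40 hours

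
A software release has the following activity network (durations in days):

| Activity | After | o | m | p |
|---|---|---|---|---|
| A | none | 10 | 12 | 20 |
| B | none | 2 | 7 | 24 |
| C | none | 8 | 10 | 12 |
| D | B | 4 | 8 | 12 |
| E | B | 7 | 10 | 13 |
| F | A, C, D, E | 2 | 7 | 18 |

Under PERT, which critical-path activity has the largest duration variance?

B

te_A = (10 + 4·12 + 20)/6 = 78/6 = 13; σ²_A = ((20−10)/6)² = 2.778
te_B = (2 + 4·7 + 24)/6 = 54/6 = 9; σ²_B = ((24−2)/6)² = 13.444
te_C = (8 + 4·10 + 12)/6 = 60/6 = 10; σ²_C = ((12−8)/6)² = 0.444
te_D = (4 + 4·8 + 12)/6 = 48/6 = 8; σ²_D = ((12−4)/6)² = 1.778
te_E = (7 + 4·10 + 13)/6 = 60/6 = 10; σ²_E = ((13−7)/6)² = 1.000
te_F = (2 + 4·7 + 18)/6 = 48/6 = 8; σ²_F = ((18−2)/6)² = 7.111

Forward pass:
ES_A = 0; EF_A = 13
ES_B = 0; EF_B = 9
ES_C = 0; EF_C = 10
ES_D = 9; EF_D = 9+8 = 17
ES_E = 9; EF_E = 9+10 = 19
ES_F = max(EF_A=13, EF_C=10, EF_D=17, EF_E=19) = 19; EF_F = 19+8 = 27
Expected project duration μ = 27 days. Critical path: B → E → F.

Variances on critical path: σ²_B=13.444, σ²_E=1.000, σ²_F=7.111.
Largest is σ²_B = 13.444.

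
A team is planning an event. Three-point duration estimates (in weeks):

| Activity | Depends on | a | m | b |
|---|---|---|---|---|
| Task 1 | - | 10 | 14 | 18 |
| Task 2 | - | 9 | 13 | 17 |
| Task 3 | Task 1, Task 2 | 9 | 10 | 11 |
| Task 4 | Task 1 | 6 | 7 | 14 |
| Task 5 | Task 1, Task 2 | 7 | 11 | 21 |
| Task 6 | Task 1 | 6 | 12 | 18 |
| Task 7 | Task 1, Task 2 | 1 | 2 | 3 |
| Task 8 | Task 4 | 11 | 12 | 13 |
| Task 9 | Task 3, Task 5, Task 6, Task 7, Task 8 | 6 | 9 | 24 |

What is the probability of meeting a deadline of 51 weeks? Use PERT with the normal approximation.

te_Task 1 = (10 + 4·14 + 18)/6 = 84/6 = 14; σ²_Task 1 = ((18−10)/6)² = 1.778
te_Task 2 = (9 + 4·13 + 17)/6 = 78/6 = 13; σ²_Task 2 = ((17−9)/6)² = 1.778
te_Task 3 = (9 + 4·10 + 11)/6 = 60/6 = 10; σ²_Task 3 = ((11−9)/6)² = 0.111
te_Task 4 = (6 + 4·7 + 14)/6 = 48/6 = 8; σ²_Task 4 = ((14−6)/6)² = 1.778
te_Task 5 = (7 + 4·11 + 21)/6 = 72/6 = 12; σ²_Task 5 = ((21−7)/6)² = 5.444
te_Task 6 = (6 + 4·12 + 18)/6 = 72/6 = 12; σ²_Task 6 = ((18−6)/6)² = 4.000
te_Task 7 = (1 + 4·2 + 3)/6 = 12/6 = 2; σ²_Task 7 = ((3−1)/6)² = 0.111
te_Task 8 = (11 + 4·12 + 13)/6 = 72/6 = 12; σ²_Task 8 = ((13−11)/6)² = 0.111
te_Task 9 = (6 + 4·9 + 24)/6 = 66/6 = 11; σ²_Task 9 = ((24−6)/6)² = 9.000

Forward pass:
ES_Task 1 = 0; EF_Task 1 = 14
ES_Task 2 = 0; EF_Task 2 = 13
ES_Task 3 = max(EF_Task 1=14, EF_Task 2=13) = 14; EF_Task 3 = 14+10 = 24
ES_Task 4 = 14; EF_Task 4 = 14+8 = 22
ES_Task 5 = max(EF_Task 1=14, EF_Task 2=13) = 14; EF_Task 5 = 14+12 = 26
ES_Task 6 = 14; EF_Task 6 = 14+12 = 26
ES_Task 7 = max(EF_Task 1=14, EF_Task 2=13) = 14; EF_Task 7 = 14+2 = 16
ES_Task 8 = 22; EF_Task 8 = 22+12 = 34
ES_Task 9 = max(EF_Task 3=24, EF_Task 5=26, EF_Task 6=26, EF_Task 7=16, EF_Task 8=34) = 34; EF_Task 9 = 34+11 = 45
Expected project duration μ = 45 weeks. Critical path: Task 1 → Task 4 → Task 8 → Task 9.

Variance along critical path = 1.778 + 1.778 + 0.111 + 9.000 = 12.667; σ = √12.667 = 3.559 weeks.
Z = (51 − 45) / 3.559 = 1.686
P(T ≤ 51) = Φ(1.686) ≈ 0.954

0.954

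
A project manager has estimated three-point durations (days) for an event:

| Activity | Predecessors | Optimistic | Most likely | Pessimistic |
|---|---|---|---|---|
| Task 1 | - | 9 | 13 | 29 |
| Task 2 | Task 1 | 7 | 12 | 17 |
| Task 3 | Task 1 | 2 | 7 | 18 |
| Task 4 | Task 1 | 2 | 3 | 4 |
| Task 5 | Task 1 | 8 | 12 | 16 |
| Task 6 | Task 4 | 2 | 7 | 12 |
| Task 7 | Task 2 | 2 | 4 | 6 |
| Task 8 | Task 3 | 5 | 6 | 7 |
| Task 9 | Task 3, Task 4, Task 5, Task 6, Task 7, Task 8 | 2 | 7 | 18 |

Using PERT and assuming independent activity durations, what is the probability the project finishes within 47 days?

te_Task 1 = (9 + 4·13 + 29)/6 = 90/6 = 15; σ²_Task 1 = ((29−9)/6)² = 11.111
te_Task 2 = (7 + 4·12 + 17)/6 = 72/6 = 12; σ²_Task 2 = ((17−7)/6)² = 2.778
te_Task 3 = (2 + 4·7 + 18)/6 = 48/6 = 8; σ²_Task 3 = ((18−2)/6)² = 7.111
te_Task 4 = (2 + 4·3 + 4)/6 = 18/6 = 3; σ²_Task 4 = ((4−2)/6)² = 0.111
te_Task 5 = (8 + 4·12 + 16)/6 = 72/6 = 12; σ²_Task 5 = ((16−8)/6)² = 1.778
te_Task 6 = (2 + 4·7 + 12)/6 = 42/6 = 7; σ²_Task 6 = ((12−2)/6)² = 2.778
te_Task 7 = (2 + 4·4 + 6)/6 = 24/6 = 4; σ²_Task 7 = ((6−2)/6)² = 0.444
te_Task 8 = (5 + 4·6 + 7)/6 = 36/6 = 6; σ²_Task 8 = ((7−5)/6)² = 0.111
te_Task 9 = (2 + 4·7 + 18)/6 = 48/6 = 8; σ²_Task 9 = ((18−2)/6)² = 7.111

Forward pass:
ES_Task 1 = 0; EF_Task 1 = 15
ES_Task 2 = 15; EF_Task 2 = 15+12 = 27
ES_Task 3 = 15; EF_Task 3 = 15+8 = 23
ES_Task 4 = 15; EF_Task 4 = 15+3 = 18
ES_Task 5 = 15; EF_Task 5 = 15+12 = 27
ES_Task 6 = 18; EF_Task 6 = 18+7 = 25
ES_Task 7 = 27; EF_Task 7 = 27+4 = 31
ES_Task 8 = 23; EF_Task 8 = 23+6 = 29
ES_Task 9 = max(EF_Task 3=23, EF_Task 4=18, EF_Task 5=27, EF_Task 6=25, EF_Task 7=31, EF_Task 8=29) = 31; EF_Task 9 = 31+8 = 39
Expected project duration μ = 39 days. Critical path: Task 1 → Task 2 → Task 7 → Task 9.

Variance along critical path = 11.111 + 2.778 + 0.444 + 7.111 = 21.444; σ = √21.444 = 4.631 days.
Z = (47 − 39) / 4.631 = 1.728
P(T ≤ 47) = Φ(1.728) ≈ 0.958

0.958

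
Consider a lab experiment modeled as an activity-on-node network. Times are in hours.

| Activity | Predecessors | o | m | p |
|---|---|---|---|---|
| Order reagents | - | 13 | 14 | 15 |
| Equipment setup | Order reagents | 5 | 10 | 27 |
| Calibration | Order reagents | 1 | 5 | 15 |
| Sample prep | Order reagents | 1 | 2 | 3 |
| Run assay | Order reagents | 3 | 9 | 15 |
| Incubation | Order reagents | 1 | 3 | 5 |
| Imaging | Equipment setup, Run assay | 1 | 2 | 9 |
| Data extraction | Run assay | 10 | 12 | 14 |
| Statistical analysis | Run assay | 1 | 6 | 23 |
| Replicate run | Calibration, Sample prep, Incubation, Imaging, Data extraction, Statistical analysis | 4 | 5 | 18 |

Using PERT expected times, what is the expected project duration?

42 hours

te_Order reagents = (13 + 4·14 + 15)/6 = 84/6 = 14
te_Equipment setup = (5 + 4·10 + 27)/6 = 72/6 = 12
te_Calibration = (1 + 4·5 + 15)/6 = 36/6 = 6
te_Sample prep = (1 + 4·2 + 3)/6 = 12/6 = 2
te_Run assay = (3 + 4·9 + 15)/6 = 54/6 = 9
te_Incubation = (1 + 4·3 + 5)/6 = 18/6 = 3
te_Imaging = (1 + 4·2 + 9)/6 = 18/6 = 3
te_Data extraction = (10 + 4·12 + 14)/6 = 72/6 = 12
te_Statistical analysis = (1 + 4·6 + 23)/6 = 48/6 = 8
te_Replicate run = (4 + 4·5 + 18)/6 = 42/6 = 7

Forward pass:
ES_Order reagents = 0; EF_Order reagents = 14
ES_Equipment setup = 14; EF_Equipment setup = 14+12 = 26
ES_Calibration = 14; EF_Calibration = 14+6 = 20
ES_Sample prep = 14; EF_Sample prep = 14+2 = 16
ES_Run assay = 14; EF_Run assay = 14+9 = 23
ES_Incubation = 14; EF_Incubation = 14+3 = 17
ES_Imaging = max(EF_Equipment setup=26, EF_Run assay=23) = 26; EF_Imaging = 26+3 = 29
ES_Data extraction = 23; EF_Data extraction = 23+12 = 35
ES_Statistical analysis = 23; EF_Statistical analysis = 23+8 = 31
ES_Replicate run = max(EF_Calibration=20, EF_Sample prep=16, EF_Incubation=17, EF_Imaging=29, EF_Data extraction=35, EF_Statistical analysis=31) = 35; EF_Replicate run = 35+7 = 42
Expected project duration μ = 42 hours. Critical path: Order reagents → Run assay → Data extraction → Replicate run.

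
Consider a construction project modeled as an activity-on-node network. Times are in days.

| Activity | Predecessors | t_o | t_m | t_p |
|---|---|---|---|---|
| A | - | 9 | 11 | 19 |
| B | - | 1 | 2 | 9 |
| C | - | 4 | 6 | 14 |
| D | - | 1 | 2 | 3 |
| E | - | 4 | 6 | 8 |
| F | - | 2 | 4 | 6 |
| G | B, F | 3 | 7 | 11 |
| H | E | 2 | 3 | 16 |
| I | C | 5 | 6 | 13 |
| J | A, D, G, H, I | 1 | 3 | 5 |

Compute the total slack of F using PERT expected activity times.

3 days

te_A = (9 + 4·11 + 19)/6 = 72/6 = 12
te_B = (1 + 4·2 + 9)/6 = 18/6 = 3
te_C = (4 + 4·6 + 14)/6 = 42/6 = 7
te_D = (1 + 4·2 + 3)/6 = 12/6 = 2
te_E = (4 + 4·6 + 8)/6 = 36/6 = 6
te_F = (2 + 4·4 + 6)/6 = 24/6 = 4
te_G = (3 + 4·7 + 11)/6 = 42/6 = 7
te_H = (2 + 4·3 + 16)/6 = 30/6 = 5
te_I = (5 + 4·6 + 13)/6 = 42/6 = 7
te_J = (1 + 4·3 + 5)/6 = 18/6 = 3

Forward pass:
ES_A = 0; EF_A = 12
ES_B = 0; EF_B = 3
ES_C = 0; EF_C = 7
ES_D = 0; EF_D = 2
ES_E = 0; EF_E = 6
ES_F = 0; EF_F = 4
ES_G = max(EF_B=3, EF_F=4) = 4; EF_G = 4+7 = 11
ES_H = 6; EF_H = 6+5 = 11
ES_I = 7; EF_I = 7+7 = 14
ES_J = max(EF_A=12, EF_D=2, EF_G=11, EF_H=11, EF_I=14) = 14; EF_J = 14+3 = 17
Expected project duration μ = 17 days. Critical path: C → I → J.

Backward pass:
LF_J = 17; LS_J = 17−3 = 14
LF_I = LS_J = 14; LS_I = 14−7 = 7
LF_H = LS_J = 14; LS_H = 14−5 = 9
LF_G = LS_J = 14; LS_G = 14−7 = 7
LF_F = LS_G = 7; LS_F = 7−4 = 3
LF_E = LS_H = 9; LS_E = 9−6 = 3
LF_D = LS_J = 14; LS_D = 14−2 = 12
LF_C = LS_I = 7; LS_C = 7−7 = 0
LF_B = LS_G = 7; LS_B = 7−3 = 4
LF_A = LS_J = 14; LS_A = 14−12 = 2
Slack_F = LS_F − ES_F = 3 − 0 = 3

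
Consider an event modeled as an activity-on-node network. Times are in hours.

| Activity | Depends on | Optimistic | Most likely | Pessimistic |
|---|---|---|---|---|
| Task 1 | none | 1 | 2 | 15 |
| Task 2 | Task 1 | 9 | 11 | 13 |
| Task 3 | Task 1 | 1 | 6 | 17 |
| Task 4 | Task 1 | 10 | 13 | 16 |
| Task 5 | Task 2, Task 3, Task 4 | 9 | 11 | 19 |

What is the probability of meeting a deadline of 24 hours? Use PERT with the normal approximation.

te_Task 1 = (1 + 4·2 + 15)/6 = 24/6 = 4; σ²_Task 1 = ((15−1)/6)² = 5.444
te_Task 2 = (9 + 4·11 + 13)/6 = 66/6 = 11; σ²_Task 2 = ((13−9)/6)² = 0.444
te_Task 3 = (1 + 4·6 + 17)/6 = 42/6 = 7; σ²_Task 3 = ((17−1)/6)² = 7.111
te_Task 4 = (10 + 4·13 + 16)/6 = 78/6 = 13; σ²_Task 4 = ((16−10)/6)² = 1.000
te_Task 5 = (9 + 4·11 + 19)/6 = 72/6 = 12; σ²_Task 5 = ((19−9)/6)² = 2.778

Forward pass:
ES_Task 1 = 0; EF_Task 1 = 4
ES_Task 2 = 4; EF_Task 2 = 4+11 = 15
ES_Task 3 = 4; EF_Task 3 = 4+7 = 11
ES_Task 4 = 4; EF_Task 4 = 4+13 = 17
ES_Task 5 = max(EF_Task 2=15, EF_Task 3=11, EF_Task 4=17) = 17; EF_Task 5 = 17+12 = 29
Expected project duration μ = 29 hours. Critical path: Task 1 → Task 4 → Task 5.

Variance along critical path = 5.444 + 1.000 + 2.778 = 9.222; σ = √9.222 = 3.037 hours.
Z = (24 − 29) / 3.037 = -1.646
P(T ≤ 24) = Φ(-1.646) ≈ 0.050

0.050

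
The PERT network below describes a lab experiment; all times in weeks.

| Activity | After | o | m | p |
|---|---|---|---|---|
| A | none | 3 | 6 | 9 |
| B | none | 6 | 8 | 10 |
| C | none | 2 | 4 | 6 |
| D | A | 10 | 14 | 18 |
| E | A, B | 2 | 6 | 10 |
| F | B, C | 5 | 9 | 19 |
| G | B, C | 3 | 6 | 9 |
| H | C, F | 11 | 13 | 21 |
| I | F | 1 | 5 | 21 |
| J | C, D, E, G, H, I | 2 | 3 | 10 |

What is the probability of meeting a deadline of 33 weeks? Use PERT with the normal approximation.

0.177

te_A = (3 + 4·6 + 9)/6 = 36/6 = 6; σ²_A = ((9−3)/6)² = 1.000
te_B = (6 + 4·8 + 10)/6 = 48/6 = 8; σ²_B = ((10−6)/6)² = 0.444
te_C = (2 + 4·4 + 6)/6 = 24/6 = 4; σ²_C = ((6−2)/6)² = 0.444
te_D = (10 + 4·14 + 18)/6 = 84/6 = 14; σ²_D = ((18−10)/6)² = 1.778
te_E = (2 + 4·6 + 10)/6 = 36/6 = 6; σ²_E = ((10−2)/6)² = 1.778
te_F = (5 + 4·9 + 19)/6 = 60/6 = 10; σ²_F = ((19−5)/6)² = 5.444
te_G = (3 + 4·6 + 9)/6 = 36/6 = 6; σ²_G = ((9−3)/6)² = 1.000
te_H = (11 + 4·13 + 21)/6 = 84/6 = 14; σ²_H = ((21−11)/6)² = 2.778
te_I = (1 + 4·5 + 21)/6 = 42/6 = 7; σ²_I = ((21−1)/6)² = 11.111
te_J = (2 + 4·3 + 10)/6 = 24/6 = 4; σ²_J = ((10−2)/6)² = 1.778

Forward pass:
ES_A = 0; EF_A = 6
ES_B = 0; EF_B = 8
ES_C = 0; EF_C = 4
ES_D = 6; EF_D = 6+14 = 20
ES_E = max(EF_A=6, EF_B=8) = 8; EF_E = 8+6 = 14
ES_F = max(EF_B=8, EF_C=4) = 8; EF_F = 8+10 = 18
ES_G = max(EF_B=8, EF_C=4) = 8; EF_G = 8+6 = 14
ES_H = max(EF_C=4, EF_F=18) = 18; EF_H = 18+14 = 32
ES_I = 18; EF_I = 18+7 = 25
ES_J = max(EF_C=4, EF_D=20, EF_E=14, EF_G=14, EF_H=32, EF_I=25) = 32; EF_J = 32+4 = 36
Expected project duration μ = 36 weeks. Critical path: B → F → H → J.

Variance along critical path = 0.444 + 5.444 + 2.778 + 1.778 = 10.444; σ = √10.444 = 3.232 weeks.
Z = (33 − 36) / 3.232 = -0.928
P(T ≤ 33) = Φ(-0.928) ≈ 0.177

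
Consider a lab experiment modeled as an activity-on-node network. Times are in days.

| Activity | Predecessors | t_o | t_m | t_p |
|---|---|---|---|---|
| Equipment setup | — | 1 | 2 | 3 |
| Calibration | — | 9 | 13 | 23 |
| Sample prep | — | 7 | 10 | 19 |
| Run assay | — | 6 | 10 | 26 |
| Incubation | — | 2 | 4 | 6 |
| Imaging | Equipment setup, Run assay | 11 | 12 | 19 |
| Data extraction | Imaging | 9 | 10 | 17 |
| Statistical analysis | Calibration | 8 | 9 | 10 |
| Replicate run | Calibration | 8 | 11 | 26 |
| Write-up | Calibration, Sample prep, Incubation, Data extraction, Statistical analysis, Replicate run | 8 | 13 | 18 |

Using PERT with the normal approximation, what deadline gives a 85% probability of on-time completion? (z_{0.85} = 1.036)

53.3 days

te_Equipment setup = (1 + 4·2 + 3)/6 = 12/6 = 2; σ²_Equipment setup = ((3−1)/6)² = 0.111
te_Calibration = (9 + 4·13 + 23)/6 = 84/6 = 14; σ²_Calibration = ((23−9)/6)² = 5.444
te_Sample prep = (7 + 4·10 + 19)/6 = 66/6 = 11; σ²_Sample prep = ((19−7)/6)² = 4.000
te_Run assay = (6 + 4·10 + 26)/6 = 72/6 = 12; σ²_Run assay = ((26−6)/6)² = 11.111
te_Incubation = (2 + 4·4 + 6)/6 = 24/6 = 4; σ²_Incubation = ((6−2)/6)² = 0.444
te_Imaging = (11 + 4·12 + 19)/6 = 78/6 = 13; σ²_Imaging = ((19−11)/6)² = 1.778
te_Data extraction = (9 + 4·10 + 17)/6 = 66/6 = 11; σ²_Data extraction = ((17−9)/6)² = 1.778
te_Statistical analysis = (8 + 4·9 + 10)/6 = 54/6 = 9; σ²_Statistical analysis = ((10−8)/6)² = 0.111
te_Replicate run = (8 + 4·11 + 26)/6 = 78/6 = 13; σ²_Replicate run = ((26−8)/6)² = 9.000
te_Write-up = (8 + 4·13 + 18)/6 = 78/6 = 13; σ²_Write-up = ((18−8)/6)² = 2.778

Forward pass:
ES_Equipment setup = 0; EF_Equipment setup = 2
ES_Calibration = 0; EF_Calibration = 14
ES_Sample prep = 0; EF_Sample prep = 11
ES_Run assay = 0; EF_Run assay = 12
ES_Incubation = 0; EF_Incubation = 4
ES_Imaging = max(EF_Equipment setup=2, EF_Run assay=12) = 12; EF_Imaging = 12+13 = 25
ES_Data extraction = 25; EF_Data extraction = 25+11 = 36
ES_Statistical analysis = 14; EF_Statistical analysis = 14+9 = 23
ES_Replicate run = 14; EF_Replicate run = 14+13 = 27
ES_Write-up = max(EF_Calibration=14, EF_Sample prep=11, EF_Incubation=4, EF_Data extraction=36, EF_Statistical analysis=23, EF_Replicate run=27) = 36; EF_Write-up = 36+13 = 49
Expected project duration μ = 49 days. Critical path: Run assay → Imaging → Data extraction → Write-up.

Variance along critical path = 11.111 + 1.778 + 1.778 + 2.778 = 17.444; σ = 4.177 days.
D = μ + z·σ = 49 + 1.036·4.177 = 53.3 days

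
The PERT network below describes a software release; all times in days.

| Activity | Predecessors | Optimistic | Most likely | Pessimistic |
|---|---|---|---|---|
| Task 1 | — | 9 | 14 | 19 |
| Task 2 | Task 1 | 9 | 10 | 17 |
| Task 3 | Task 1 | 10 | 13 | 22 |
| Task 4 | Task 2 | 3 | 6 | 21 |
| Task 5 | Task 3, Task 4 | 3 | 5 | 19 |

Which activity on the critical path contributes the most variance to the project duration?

te_Task 1 = (9 + 4·14 + 19)/6 = 84/6 = 14; σ²_Task 1 = ((19−9)/6)² = 2.778
te_Task 2 = (9 + 4·10 + 17)/6 = 66/6 = 11; σ²_Task 2 = ((17−9)/6)² = 1.778
te_Task 3 = (10 + 4·13 + 22)/6 = 84/6 = 14; σ²_Task 3 = ((22−10)/6)² = 4.000
te_Task 4 = (3 + 4·6 + 21)/6 = 48/6 = 8; σ²_Task 4 = ((21−3)/6)² = 9.000
te_Task 5 = (3 + 4·5 + 19)/6 = 42/6 = 7; σ²_Task 5 = ((19−3)/6)² = 7.111

Forward pass:
ES_Task 1 = 0; EF_Task 1 = 14
ES_Task 2 = 14; EF_Task 2 = 14+11 = 25
ES_Task 3 = 14; EF_Task 3 = 14+14 = 28
ES_Task 4 = 25; EF_Task 4 = 25+8 = 33
ES_Task 5 = max(EF_Task 3=28, EF_Task 4=33) = 33; EF_Task 5 = 33+7 = 40
Expected project duration μ = 40 days. Critical path: Task 1 → Task 2 → Task 4 → Task 5.

Variances on critical path: σ²_Task 1=2.778, σ²_Task 2=1.778, σ²_Task 4=9.000, σ²_Task 5=7.111.
Largest is σ²_Task 4 = 9.000.

Task 4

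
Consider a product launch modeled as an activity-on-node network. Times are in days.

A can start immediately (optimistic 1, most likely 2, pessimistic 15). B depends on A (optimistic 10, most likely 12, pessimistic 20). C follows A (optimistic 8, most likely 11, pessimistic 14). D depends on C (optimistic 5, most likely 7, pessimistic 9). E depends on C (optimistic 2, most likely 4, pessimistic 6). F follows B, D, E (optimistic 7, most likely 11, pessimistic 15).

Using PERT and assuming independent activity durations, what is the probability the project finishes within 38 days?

te_A = (1 + 4·2 + 15)/6 = 24/6 = 4; σ²_A = ((15−1)/6)² = 5.444
te_B = (10 + 4·12 + 20)/6 = 78/6 = 13; σ²_B = ((20−10)/6)² = 2.778
te_C = (8 + 4·11 + 14)/6 = 66/6 = 11; σ²_C = ((14−8)/6)² = 1.000
te_D = (5 + 4·7 + 9)/6 = 42/6 = 7; σ²_D = ((9−5)/6)² = 0.444
te_E = (2 + 4·4 + 6)/6 = 24/6 = 4; σ²_E = ((6−2)/6)² = 0.444
te_F = (7 + 4·11 + 15)/6 = 66/6 = 11; σ²_F = ((15−7)/6)² = 1.778

Forward pass:
ES_A = 0; EF_A = 4
ES_B = 4; EF_B = 4+13 = 17
ES_C = 4; EF_C = 4+11 = 15
ES_D = 15; EF_D = 15+7 = 22
ES_E = 15; EF_E = 15+4 = 19
ES_F = max(EF_B=17, EF_D=22, EF_E=19) = 22; EF_F = 22+11 = 33
Expected project duration μ = 33 days. Critical path: A → C → D → F.

Variance along critical path = 5.444 + 1.000 + 0.444 + 1.778 = 8.667; σ = √8.667 = 2.944 days.
Z = (38 − 33) / 2.944 = 1.698
P(T ≤ 38) = Φ(1.698) ≈ 0.955

0.955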